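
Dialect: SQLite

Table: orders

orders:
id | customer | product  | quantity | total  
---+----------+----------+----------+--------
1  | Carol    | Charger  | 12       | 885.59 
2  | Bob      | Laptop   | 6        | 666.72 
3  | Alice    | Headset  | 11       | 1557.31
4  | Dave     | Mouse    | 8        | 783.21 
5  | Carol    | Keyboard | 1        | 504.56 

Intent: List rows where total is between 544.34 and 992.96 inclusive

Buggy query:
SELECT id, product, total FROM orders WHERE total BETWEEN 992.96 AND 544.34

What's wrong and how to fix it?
Bug: BETWEEN expects the lower bound first; with 992.96 AND 544.34 the range is empty

Fix: Swap the bounds so the smaller value comes first

Corrected query:
SELECT id, product, total FROM orders WHERE total BETWEEN 544.34 AND 992.96

Result:
id | product | total 
---+---------+-------
1  | Charger | 885.59
2  | Laptop  | 666.72
4  | Mouse   | 783.21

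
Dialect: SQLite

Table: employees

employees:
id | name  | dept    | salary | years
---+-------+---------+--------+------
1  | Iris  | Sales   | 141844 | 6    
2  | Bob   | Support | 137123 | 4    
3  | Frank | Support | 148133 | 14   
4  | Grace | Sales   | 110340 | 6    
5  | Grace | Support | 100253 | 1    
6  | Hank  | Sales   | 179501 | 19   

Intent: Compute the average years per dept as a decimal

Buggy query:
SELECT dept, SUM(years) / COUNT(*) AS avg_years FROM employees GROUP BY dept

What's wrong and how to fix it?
Bug: Both operands are integers, so '/' performs integer division and truncates

Fix: Cast one side to REAL so the division keeps the fractional part

Corrected query:
SELECT dept, SUM(years) * 1.0 / COUNT(*) AS avg_years FROM employees GROUP BY dept

Result:
dept    | avg_years
--------+----------
Sales   | 10.333333
Support | 6.333333 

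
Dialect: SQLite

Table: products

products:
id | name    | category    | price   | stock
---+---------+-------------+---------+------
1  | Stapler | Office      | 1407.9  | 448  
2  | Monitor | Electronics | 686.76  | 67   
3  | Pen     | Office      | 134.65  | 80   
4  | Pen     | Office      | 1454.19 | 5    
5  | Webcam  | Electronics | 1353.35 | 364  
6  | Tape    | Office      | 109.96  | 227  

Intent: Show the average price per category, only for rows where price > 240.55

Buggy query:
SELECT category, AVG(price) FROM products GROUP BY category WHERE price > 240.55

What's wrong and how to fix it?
Bug: WHERE cannot follow GROUP BY

Fix: Move the WHERE clause before GROUP BY

Corrected query:
SELECT category, AVG(price) FROM products WHERE price > 240.55 GROUP BY category

Result:
category    | AVG(price)
------------+-----------
Electronics | 1020.055  
Office      | 1431.045  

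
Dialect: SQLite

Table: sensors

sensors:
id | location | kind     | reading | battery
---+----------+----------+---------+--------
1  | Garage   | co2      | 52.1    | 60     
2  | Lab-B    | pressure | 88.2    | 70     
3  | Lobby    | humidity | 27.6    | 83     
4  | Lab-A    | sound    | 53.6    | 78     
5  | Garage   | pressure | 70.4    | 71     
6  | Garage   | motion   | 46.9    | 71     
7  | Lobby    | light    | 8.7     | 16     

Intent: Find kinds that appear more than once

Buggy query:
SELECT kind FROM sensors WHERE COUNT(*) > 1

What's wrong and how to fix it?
Bug: COUNT(*) is an aggregate and cannot be used in WHERE

Fix: Group first, then use HAVING for the count condition

Corrected query:
SELECT kind FROM sensors GROUP BY kind HAVING COUNT(*) > 1

Result:
kind    
--------
pressure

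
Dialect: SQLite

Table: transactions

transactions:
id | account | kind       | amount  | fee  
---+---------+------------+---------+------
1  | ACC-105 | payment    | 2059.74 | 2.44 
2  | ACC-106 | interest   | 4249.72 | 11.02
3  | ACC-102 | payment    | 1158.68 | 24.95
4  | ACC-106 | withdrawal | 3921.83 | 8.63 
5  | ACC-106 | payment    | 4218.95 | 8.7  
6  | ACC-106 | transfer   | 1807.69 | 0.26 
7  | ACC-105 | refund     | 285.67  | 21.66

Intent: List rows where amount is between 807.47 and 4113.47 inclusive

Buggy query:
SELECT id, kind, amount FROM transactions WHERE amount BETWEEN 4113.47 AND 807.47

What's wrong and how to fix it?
Bug: BETWEEN expects the lower bound first; with 4113.47 AND 807.47 the range is empty

Fix: Swap the bounds so the smaller value comes first

Corrected query:
SELECT id, kind, amount FROM transactions WHERE amount BETWEEN 807.47 AND 4113.47

Result:
id | kind       | amount 
---+------------+--------
1  | payment    | 2059.74
3  | payment    | 1158.68
4  | withdrawal | 3921.83
6  | transfer   | 1807.69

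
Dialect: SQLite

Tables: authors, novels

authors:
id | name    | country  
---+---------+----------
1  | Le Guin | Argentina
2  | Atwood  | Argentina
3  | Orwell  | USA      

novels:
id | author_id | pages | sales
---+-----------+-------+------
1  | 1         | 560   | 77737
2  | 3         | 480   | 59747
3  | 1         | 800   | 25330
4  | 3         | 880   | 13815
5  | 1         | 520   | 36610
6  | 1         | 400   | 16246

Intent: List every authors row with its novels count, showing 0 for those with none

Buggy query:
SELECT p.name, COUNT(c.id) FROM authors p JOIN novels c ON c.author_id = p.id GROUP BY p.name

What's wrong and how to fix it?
Bug: An inner join excludes parents with zero children

Fix: Switch to LEFT JOIN to retain unmatched parent rows

Corrected query:
SELECT p.name, COUNT(c.id) FROM authors p LEFT JOIN novels c ON c.author_id = p.id GROUP BY p.name

Result:
name    | COUNT(c.id)
--------+------------
Atwood  | 0          
Le Guin | 4          
Orwell  | 2          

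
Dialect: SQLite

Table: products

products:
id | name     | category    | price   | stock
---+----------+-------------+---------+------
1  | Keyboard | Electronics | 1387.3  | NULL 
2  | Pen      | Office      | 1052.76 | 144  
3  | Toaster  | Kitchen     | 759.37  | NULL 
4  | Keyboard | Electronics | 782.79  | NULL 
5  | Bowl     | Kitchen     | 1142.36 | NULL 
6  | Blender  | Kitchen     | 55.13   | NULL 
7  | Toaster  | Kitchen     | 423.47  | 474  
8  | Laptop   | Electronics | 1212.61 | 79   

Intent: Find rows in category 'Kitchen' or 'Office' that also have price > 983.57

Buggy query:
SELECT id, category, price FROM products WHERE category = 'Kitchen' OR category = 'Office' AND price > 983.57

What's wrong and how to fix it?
Bug: Without parentheses, AND is evaluated before OR, so the price filter only applies to the 'Office' branch

Fix: Add parentheses around the OR so the AND applies to both alternatives

Corrected query:
SELECT id, category, price FROM products WHERE (category = 'Kitchen' OR category = 'Office') AND price > 983.57

Result:
id | category | price  
---+----------+--------
2  | Office   | 1052.76
5  | Kitchen  | 1142.36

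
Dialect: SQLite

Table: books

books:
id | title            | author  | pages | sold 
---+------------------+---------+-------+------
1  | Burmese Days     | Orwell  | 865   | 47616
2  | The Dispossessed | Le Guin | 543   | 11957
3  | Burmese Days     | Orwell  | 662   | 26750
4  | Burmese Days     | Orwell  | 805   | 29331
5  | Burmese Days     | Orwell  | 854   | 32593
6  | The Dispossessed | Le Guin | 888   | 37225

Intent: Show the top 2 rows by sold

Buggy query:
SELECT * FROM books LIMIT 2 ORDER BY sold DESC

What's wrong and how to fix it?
Bug: LIMIT must come after ORDER BY

Fix: Sort with ORDER BY, then apply LIMIT

Corrected query:
SELECT * FROM books ORDER BY sold DESC LIMIT 2

Result:
id | title            | author  | pages | sold 
---+------------------+---------+-------+------
1  | Burmese Days     | Orwell  | 865   | 47616
6  | The Dispossessed | Le Guin | 888   | 37225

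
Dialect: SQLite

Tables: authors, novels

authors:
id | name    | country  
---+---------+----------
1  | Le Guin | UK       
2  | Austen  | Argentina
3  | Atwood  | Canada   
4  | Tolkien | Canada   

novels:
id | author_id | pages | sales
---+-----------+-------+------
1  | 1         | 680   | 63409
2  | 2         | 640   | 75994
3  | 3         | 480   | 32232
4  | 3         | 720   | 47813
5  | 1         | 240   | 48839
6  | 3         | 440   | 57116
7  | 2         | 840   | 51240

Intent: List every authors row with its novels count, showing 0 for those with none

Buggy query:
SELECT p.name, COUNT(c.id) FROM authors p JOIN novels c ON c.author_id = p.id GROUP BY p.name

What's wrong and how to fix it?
Bug: An inner join excludes parents with zero children

Fix: Use LEFT JOIN so parents without children still appear (COUNT(c.id) gives 0)

Corrected query:
SELECT p.name, COUNT(c.id) FROM authors p LEFT JOIN novels c ON c.author_id = p.id GROUP BY p.name

Result:
name    | COUNT(c.id)
--------+------------
Atwood  | 3          
Austen  | 2          
Le Guin | 2          
Tolkien | 0          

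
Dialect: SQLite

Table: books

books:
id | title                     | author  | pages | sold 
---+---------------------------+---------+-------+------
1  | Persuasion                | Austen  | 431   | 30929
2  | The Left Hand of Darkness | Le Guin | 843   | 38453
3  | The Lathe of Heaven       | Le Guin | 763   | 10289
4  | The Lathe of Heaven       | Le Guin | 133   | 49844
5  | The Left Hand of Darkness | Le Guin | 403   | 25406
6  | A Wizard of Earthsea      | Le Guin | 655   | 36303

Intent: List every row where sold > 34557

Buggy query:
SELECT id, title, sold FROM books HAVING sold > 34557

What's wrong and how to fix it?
Bug: This is a non-aggregate query (no GROUP BY, no aggregates), so in SQLite the HAVING clause is invalid here; a row-level condition belongs in WHERE

Fix: Replace HAVING with WHERE since the condition applies to individual rows

Corrected query:
SELECT id, title, sold FROM books WHERE sold > 34557

Result:
id | title                     | sold 
---+---------------------------+------
2  | The Left Hand of Darkness | 38453
4  | The Lathe of Heaven       | 49844
6  | A Wizard of Earthsea      | 36303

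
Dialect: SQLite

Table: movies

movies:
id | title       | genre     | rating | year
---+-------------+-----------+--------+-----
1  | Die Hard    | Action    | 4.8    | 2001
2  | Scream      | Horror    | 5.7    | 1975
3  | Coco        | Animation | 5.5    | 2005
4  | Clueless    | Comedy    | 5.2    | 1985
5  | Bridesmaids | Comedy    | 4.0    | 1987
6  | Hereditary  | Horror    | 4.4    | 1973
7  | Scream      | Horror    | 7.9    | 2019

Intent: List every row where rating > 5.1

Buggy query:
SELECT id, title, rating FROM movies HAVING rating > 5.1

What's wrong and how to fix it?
Bug: This is a non-aggregate query (no GROUP BY, no aggregates), so in SQLite the HAVING clause is invalid here; a row-level condition belongs in WHERE

Fix: Replace HAVING with WHERE since the condition applies to individual rows

Corrected query:
SELECT id, title, rating FROM movies WHERE rating > 5.1

Result:
id | title    | rating
---+----------+-------
2  | Scream   | 5.7   
3  | Coco     | 5.5   
4  | Clueless | 5.2   
7  | Scream   | 7.9   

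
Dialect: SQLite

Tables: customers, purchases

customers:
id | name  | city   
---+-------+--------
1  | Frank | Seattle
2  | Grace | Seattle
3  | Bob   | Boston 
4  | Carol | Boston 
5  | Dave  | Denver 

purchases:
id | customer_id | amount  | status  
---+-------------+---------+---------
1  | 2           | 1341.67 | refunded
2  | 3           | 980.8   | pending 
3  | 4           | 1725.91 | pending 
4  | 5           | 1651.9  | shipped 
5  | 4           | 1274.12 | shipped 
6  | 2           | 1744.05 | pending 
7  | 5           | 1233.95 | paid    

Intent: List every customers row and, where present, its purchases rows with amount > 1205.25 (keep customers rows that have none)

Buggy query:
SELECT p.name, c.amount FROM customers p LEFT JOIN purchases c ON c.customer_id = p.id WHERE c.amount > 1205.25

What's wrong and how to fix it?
Bug: A WHERE condition on the right-hand table after LEFT JOIN drops unmatched parents

Fix: Move the right-table condition into the ON clause so unmatched parents are kept

Corrected query:
SELECT p.name, c.amount FROM customers p LEFT JOIN purchases c ON c.customer_id = p.id AND c.amount > 1205.25

Result:
name  | amount 
------+--------
Frank | NULL   
Grace | 1341.67
Grace | 1744.05
Bob   | NULL   
Carol | 1274.12
Carol | 1725.91
Dave  | 1233.95
Dave  | 1651.9 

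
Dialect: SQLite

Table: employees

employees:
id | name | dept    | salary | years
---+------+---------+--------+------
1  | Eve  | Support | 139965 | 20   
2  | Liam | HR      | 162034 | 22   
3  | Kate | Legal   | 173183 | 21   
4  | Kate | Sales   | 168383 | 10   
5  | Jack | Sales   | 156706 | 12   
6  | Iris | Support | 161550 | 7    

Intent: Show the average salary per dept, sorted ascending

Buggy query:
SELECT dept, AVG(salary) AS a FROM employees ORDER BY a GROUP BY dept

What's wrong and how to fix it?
Bug: ORDER BY appears before GROUP BY; SQL clause order requires GROUP BY first

Fix: Reorder: SELECT … FROM … GROUP BY … ORDER BY …

Corrected query:
SELECT dept, AVG(salary) AS a FROM employees GROUP BY dept ORDER BY a

Result:
dept    | a       
--------+---------
Support | 150757.5
HR      | 162034  
Sales   | 162544.5
Legal   | 173183  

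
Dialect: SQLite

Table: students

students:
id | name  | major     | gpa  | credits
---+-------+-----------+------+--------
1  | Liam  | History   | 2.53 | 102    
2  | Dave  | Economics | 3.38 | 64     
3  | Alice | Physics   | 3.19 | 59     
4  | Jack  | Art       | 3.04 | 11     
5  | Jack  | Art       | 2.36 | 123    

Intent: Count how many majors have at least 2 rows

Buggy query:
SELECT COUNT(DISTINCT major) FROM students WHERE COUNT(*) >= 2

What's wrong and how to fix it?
Bug: WHERE filters individual rows, not groups, so a group-level COUNT is invalid there

Fix: Use a subquery that GROUPs and filters with HAVING, then count its rows

Corrected query:
SELECT COUNT(*) FROM (SELECT major FROM students GROUP BY major HAVING COUNT(*) >= 2)

Result:
COUNT(*)
--------
1       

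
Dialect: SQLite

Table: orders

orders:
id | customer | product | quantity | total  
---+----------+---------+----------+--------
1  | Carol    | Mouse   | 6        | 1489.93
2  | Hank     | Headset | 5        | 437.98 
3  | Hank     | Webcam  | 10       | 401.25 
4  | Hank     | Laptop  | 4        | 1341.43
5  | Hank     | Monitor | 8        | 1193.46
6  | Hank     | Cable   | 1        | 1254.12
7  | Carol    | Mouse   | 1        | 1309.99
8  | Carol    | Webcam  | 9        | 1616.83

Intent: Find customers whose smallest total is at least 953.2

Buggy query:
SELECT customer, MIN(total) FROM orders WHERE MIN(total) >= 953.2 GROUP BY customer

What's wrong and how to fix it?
Bug: Aggregates like MIN are computed per group after WHERE runs

Fix: Use HAVING for the per-group MIN condition

Corrected query:
SELECT customer, MIN(total) FROM orders GROUP BY customer HAVING MIN(total) >= 953.2

Result:
customer | MIN(total)
---------+-----------
Carol    | 1309.99   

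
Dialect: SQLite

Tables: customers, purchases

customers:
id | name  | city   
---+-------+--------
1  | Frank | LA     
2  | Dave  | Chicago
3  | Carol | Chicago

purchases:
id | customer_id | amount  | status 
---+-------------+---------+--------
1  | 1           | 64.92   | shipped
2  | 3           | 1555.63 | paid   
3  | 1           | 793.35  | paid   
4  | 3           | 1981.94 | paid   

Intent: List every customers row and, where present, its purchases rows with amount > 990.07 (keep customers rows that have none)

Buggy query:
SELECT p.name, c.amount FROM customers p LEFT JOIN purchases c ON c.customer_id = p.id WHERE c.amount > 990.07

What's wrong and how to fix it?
Bug: A WHERE condition on the right-hand table after LEFT JOIN drops unmatched parents

Fix: Put 'c.amount > 990.07' in the JOIN's ON clause instead of WHERE

Corrected query:
SELECT p.name, c.amount FROM customers p LEFT JOIN purchases c ON c.customer_id = p.id AND c.amount > 990.07

Result:
name  | amount 
------+--------
Frank | NULL   
Dave  | NULL   
Carol | 1555.63
Carol | 1981.94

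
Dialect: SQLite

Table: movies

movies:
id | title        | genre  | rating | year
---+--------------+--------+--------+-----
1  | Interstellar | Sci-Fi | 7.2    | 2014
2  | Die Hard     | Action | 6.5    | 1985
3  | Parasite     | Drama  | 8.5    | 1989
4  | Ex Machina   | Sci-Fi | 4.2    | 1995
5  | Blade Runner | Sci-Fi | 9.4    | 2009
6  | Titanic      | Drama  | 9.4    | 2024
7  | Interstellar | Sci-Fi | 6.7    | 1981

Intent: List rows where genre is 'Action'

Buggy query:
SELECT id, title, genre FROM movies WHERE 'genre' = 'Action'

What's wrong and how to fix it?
Bug: Single quotes denote string literals in SQL; the column name is being compared as a constant string

Fix: Reference the column as genre without single quotes

Corrected query:
SELECT id, title, genre FROM movies WHERE genre = 'Action'

Result:
id | title    | genre 
---+----------+-------
2  | Die Hard | Action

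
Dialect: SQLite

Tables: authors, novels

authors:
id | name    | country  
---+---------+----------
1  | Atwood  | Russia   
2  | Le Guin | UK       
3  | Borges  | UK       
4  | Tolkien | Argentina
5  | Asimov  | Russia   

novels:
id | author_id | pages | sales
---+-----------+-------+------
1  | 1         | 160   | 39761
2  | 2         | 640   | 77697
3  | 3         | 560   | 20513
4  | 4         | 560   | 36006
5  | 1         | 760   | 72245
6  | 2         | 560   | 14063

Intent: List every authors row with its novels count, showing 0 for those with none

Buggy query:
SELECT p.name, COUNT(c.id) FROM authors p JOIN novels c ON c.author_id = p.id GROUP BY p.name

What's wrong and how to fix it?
Bug: INNER JOIN drops authors rows that have no matching novels rows

Fix: Switch to LEFT JOIN to retain unmatched parent rows

Corrected query:
SELECT p.name, COUNT(c.id) FROM authors p LEFT JOIN novels c ON c.author_id = p.id GROUP BY p.name

Result:
name    | COUNT(c.id)
--------+------------
Asimov  | 0          
Atwood  | 2          
Borges  | 1          
Le Guin | 2          
Tolkien | 1          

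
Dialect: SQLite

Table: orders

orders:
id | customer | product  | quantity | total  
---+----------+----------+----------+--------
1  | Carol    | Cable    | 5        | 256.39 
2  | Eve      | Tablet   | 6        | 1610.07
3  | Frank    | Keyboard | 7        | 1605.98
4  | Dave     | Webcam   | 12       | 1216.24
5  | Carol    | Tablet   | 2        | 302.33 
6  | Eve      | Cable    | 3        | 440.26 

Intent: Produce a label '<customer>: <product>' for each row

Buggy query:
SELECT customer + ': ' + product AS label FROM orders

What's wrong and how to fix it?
Bug: '+' is numeric addition; on text columns SQLite converts them to 0 instead of concatenating

Fix: Replace + with || to concatenate text

Corrected query:
SELECT customer || ': ' || product AS label FROM orders

Result:
label          
---------------
Carol: Cable   
Eve: Tablet    
Frank: Keyboard
Dave: Webcam   
Carol: Tablet  
Eve: Cable     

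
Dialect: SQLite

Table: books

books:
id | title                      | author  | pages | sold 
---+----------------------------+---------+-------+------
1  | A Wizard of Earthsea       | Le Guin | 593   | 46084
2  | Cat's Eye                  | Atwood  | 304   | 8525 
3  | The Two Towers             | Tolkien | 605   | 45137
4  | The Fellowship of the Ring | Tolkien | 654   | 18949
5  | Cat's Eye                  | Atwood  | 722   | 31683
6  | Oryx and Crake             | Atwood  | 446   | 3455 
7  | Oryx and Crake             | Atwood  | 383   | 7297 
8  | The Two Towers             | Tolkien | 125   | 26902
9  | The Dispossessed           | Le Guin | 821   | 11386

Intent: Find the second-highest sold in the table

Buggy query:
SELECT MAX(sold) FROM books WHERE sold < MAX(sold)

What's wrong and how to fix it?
Bug: MAX(sold) on the right of the comparison is an aggregate-in-WHERE error

Fix: Put the inner MAX in a scalar subquery

Corrected query:
SELECT MAX(sold) FROM books WHERE sold < (SELECT MAX(sold) FROM books)

Result:
MAX(sold)
---------
45137    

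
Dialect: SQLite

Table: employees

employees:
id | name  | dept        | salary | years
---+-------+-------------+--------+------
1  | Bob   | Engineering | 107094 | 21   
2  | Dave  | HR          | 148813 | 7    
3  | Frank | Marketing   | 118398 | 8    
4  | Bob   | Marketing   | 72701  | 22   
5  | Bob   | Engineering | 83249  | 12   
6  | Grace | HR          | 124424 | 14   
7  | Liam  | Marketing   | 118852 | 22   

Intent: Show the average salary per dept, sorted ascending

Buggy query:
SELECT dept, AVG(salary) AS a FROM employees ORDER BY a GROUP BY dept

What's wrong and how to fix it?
Bug: ORDER BY appears before GROUP BY; SQL clause order requires GROUP BY first

Fix: Reorder: SELECT … FROM … GROUP BY … ORDER BY …

Corrected query:
SELECT dept, AVG(salary) AS a FROM employees GROUP BY dept ORDER BY a

Result:
dept        | a       
------------+---------
Engineering | 95171.5 
Marketing   | 103317  
HR          | 136618.5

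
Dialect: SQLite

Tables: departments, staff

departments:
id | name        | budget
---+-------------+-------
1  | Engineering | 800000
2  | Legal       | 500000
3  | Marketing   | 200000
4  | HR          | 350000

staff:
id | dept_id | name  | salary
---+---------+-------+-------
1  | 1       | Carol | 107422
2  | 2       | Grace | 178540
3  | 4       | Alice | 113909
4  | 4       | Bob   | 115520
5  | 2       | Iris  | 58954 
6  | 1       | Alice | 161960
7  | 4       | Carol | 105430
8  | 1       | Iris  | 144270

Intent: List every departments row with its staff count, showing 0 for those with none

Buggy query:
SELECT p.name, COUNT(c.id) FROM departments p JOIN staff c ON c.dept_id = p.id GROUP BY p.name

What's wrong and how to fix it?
Bug: An inner join excludes parents with zero children

Fix: Use LEFT JOIN so parents without children still appear (COUNT(c.id) gives 0)

Corrected query:
SELECT p.name, COUNT(c.id) FROM departments p LEFT JOIN staff c ON c.dept_id = p.id GROUP BY p.name

Result:
name        | COUNT(c.id)
------------+------------
Engineering | 3          
HR          | 3          
Legal       | 2          
Marketing   | 0          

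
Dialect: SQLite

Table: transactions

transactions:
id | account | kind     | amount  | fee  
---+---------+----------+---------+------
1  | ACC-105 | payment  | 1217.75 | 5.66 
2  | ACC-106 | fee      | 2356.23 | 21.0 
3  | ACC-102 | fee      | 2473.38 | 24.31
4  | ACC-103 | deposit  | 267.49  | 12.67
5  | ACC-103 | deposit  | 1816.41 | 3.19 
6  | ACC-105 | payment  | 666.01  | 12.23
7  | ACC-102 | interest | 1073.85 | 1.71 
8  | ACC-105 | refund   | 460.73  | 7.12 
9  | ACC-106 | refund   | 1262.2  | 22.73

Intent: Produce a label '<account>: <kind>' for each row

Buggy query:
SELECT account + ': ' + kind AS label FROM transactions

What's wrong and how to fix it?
Bug: SQLite uses || for string concatenation; + coerces text to numbers (yielding 0)

Fix: Replace + with || to concatenate text

Corrected query:
SELECT account || ': ' || kind AS label FROM transactions

Result:
label            
-----------------
ACC-105: payment 
ACC-106: fee     
ACC-102: fee     
ACC-103: deposit 
ACC-103: deposit 
ACC-105: payment 
ACC-102: interest
ACC-105: refund  
ACC-106: refund  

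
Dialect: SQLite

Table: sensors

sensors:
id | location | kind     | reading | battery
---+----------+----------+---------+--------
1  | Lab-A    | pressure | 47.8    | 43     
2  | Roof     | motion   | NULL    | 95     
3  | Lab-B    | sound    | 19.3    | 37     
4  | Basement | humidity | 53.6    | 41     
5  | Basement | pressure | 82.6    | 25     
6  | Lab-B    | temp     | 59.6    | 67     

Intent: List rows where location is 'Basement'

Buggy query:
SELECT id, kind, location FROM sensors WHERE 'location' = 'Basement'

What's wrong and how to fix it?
Bug: Single quotes denote string literals in SQL; the column name is being compared as a constant string

Fix: Remove the quotes around the column name (or use double quotes for an identifier)

Corrected query:
SELECT id, kind, location FROM sensors WHERE location = 'Basement'

Result:
id | kind     | location
---+----------+---------
4  | humidity | Basement
5  | pressure | Basement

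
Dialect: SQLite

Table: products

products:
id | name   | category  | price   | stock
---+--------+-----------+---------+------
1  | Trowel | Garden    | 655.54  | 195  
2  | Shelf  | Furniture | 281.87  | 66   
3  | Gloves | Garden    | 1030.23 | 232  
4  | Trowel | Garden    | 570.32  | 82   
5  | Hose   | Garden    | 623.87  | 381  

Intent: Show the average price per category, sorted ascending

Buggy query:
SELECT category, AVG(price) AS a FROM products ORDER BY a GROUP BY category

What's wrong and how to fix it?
Bug: GROUP BY must precede ORDER BY

Fix: Move ORDER BY to the end, after GROUP BY

Corrected query:
SELECT category, AVG(price) AS a FROM products GROUP BY category ORDER BY a

Result:
category  | a     
----------+-------
Furniture | 281.87
Garden    | 719.99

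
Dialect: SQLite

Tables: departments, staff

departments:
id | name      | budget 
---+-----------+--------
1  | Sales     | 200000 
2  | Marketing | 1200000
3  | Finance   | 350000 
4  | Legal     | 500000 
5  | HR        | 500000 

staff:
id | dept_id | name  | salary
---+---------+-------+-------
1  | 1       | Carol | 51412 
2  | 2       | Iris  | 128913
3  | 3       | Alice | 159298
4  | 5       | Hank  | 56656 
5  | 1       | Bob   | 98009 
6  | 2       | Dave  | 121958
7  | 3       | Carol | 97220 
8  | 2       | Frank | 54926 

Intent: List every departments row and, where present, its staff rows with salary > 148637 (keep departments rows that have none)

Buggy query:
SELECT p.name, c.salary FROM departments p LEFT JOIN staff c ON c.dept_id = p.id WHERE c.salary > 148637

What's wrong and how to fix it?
Bug: Filtering c.salary in WHERE discards the NULL rows produced by LEFT JOIN, turning it into an inner join

Fix: Move the right-table condition into the ON clause so unmatched parents are kept

Corrected query:
SELECT p.name, c.salary FROM departments p LEFT JOIN staff c ON c.dept_id = p.id AND c.salary > 148637

Result:
name      | salary
----------+-------
Sales     | NULL  
Marketing | NULL  
Finance   | 159298
Legal     | NULL  
HR        | NULL  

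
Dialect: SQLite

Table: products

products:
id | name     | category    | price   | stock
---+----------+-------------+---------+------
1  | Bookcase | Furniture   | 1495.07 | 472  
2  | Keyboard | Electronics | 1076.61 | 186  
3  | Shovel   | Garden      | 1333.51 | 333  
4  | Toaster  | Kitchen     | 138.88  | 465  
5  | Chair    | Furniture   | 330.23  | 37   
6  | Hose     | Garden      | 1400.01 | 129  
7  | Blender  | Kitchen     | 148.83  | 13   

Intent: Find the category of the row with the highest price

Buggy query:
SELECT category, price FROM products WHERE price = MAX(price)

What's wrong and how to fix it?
Bug: WHERE is evaluated per row; an aggregate over the whole table isn't defined there

Fix: Wrap MAX in a scalar subquery so WHERE compares against a single value

Corrected query:
SELECT category, price FROM products WHERE price = (SELECT MAX(price) FROM products)

Result:
category  | price  
----------+--------
Furniture | 1495.07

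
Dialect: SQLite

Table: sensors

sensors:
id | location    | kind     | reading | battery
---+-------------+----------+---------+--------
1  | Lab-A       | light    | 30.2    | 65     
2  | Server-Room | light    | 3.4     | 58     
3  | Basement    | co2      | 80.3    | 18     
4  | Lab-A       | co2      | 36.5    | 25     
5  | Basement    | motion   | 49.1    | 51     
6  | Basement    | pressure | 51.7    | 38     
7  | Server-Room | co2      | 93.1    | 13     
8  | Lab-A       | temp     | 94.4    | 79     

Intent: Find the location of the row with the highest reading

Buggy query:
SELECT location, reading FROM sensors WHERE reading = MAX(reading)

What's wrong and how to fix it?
Bug: MAX(reading) is an aggregate and cannot be used directly in WHERE

Fix: Wrap MAX in a scalar subquery so WHERE compares against a single value

Corrected query:
SELECT location, reading FROM sensors WHERE reading = (SELECT MAX(reading) FROM sensors)

Result:
location | reading
---------+--------
Lab-A    | 94.4   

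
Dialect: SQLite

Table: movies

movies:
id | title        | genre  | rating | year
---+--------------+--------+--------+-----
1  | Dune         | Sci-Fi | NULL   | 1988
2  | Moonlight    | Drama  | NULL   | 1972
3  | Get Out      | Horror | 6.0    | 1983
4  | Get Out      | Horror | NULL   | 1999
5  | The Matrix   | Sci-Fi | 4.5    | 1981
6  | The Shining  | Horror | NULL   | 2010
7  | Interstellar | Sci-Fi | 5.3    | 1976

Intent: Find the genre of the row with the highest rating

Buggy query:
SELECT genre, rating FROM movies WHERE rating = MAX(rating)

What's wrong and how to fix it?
Bug: WHERE is evaluated per row; an aggregate over the whole table isn't defined there

Fix: Wrap MAX in a scalar subquery so WHERE compares against a single value

Corrected query:
SELECT genre, rating FROM movies WHERE rating = (SELECT MAX(rating) FROM movies)

Result:
genre  | rating
-------+-------
Horror | 6     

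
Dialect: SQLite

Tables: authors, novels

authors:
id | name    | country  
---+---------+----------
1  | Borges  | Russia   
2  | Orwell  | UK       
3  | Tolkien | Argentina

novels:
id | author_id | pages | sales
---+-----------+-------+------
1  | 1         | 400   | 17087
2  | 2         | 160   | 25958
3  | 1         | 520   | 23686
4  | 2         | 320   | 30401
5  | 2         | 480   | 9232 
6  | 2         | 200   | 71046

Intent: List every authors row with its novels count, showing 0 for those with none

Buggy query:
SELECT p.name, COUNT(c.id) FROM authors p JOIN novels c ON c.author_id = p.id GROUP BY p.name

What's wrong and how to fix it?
Bug: An inner join excludes parents with zero children

Fix: Switch to LEFT JOIN to retain unmatched parent rows

Corrected query:
SELECT p.name, COUNT(c.id) FROM authors p LEFT JOIN novels c ON c.author_id = p.id GROUP BY p.name

Result:
name    | COUNT(c.id)
--------+------------
Borges  | 2          
Orwell  | 4          
Tolkien | 0          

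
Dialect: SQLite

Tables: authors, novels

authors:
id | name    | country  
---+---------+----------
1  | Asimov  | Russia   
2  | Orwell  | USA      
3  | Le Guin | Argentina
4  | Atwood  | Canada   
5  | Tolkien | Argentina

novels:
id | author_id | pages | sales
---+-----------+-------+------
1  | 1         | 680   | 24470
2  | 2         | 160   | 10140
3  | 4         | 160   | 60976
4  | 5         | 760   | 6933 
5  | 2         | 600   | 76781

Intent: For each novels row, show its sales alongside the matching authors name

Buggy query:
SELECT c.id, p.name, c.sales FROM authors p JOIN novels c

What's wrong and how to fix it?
Bug: Missing join condition: each novels row is matched to all authors rows instead of just its own

Fix: Add ON c.author_id = p.id to the JOIN

Corrected query:
SELECT c.id, p.name, c.sales FROM authors p JOIN novels c ON c.author_id = p.id

Result:
id | name    | sales
---+---------+------
1  | Asimov  | 24470
2  | Orwell  | 10140
3  | Atwood  | 60976
4  | Tolkien | 6933 
5  | Orwell  | 76781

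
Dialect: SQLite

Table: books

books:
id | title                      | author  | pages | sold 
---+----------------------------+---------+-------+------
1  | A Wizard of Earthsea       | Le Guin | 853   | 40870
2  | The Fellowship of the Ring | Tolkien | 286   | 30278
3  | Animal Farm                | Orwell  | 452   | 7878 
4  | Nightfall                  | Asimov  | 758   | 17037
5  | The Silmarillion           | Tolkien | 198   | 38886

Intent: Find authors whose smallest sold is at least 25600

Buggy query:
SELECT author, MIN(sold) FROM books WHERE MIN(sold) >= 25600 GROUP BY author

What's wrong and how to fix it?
Bug: Aggregates like MIN are computed per group after WHERE runs

Fix: Replace WHERE with HAVING after the GROUP BY

Corrected query:
SELECT author, MIN(sold) FROM books GROUP BY author HAVING MIN(sold) >= 25600

Result:
author  | MIN(sold)
--------+----------
Le Guin | 40870    
Tolkien | 30278    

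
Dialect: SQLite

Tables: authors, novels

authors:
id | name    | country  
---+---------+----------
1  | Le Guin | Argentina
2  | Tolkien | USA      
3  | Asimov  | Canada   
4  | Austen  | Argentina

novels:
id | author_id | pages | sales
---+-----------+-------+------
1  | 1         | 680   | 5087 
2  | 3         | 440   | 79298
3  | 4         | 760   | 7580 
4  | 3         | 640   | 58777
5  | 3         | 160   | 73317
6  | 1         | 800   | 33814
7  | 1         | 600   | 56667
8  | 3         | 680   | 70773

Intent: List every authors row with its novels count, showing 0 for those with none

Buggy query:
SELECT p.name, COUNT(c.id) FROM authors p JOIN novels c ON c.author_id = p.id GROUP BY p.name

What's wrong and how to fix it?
Bug: An inner join excludes parents with zero children

Fix: Use LEFT JOIN so parents without children still appear (COUNT(c.id) gives 0)

Corrected query:
SELECT p.name, COUNT(c.id) FROM authors p LEFT JOIN novels c ON c.author_id = p.id GROUP BY p.name

Result:
name    | COUNT(c.id)
--------+------------
Asimov  | 4          
Austen  | 1          
Le Guin | 3          
Tolkien | 0          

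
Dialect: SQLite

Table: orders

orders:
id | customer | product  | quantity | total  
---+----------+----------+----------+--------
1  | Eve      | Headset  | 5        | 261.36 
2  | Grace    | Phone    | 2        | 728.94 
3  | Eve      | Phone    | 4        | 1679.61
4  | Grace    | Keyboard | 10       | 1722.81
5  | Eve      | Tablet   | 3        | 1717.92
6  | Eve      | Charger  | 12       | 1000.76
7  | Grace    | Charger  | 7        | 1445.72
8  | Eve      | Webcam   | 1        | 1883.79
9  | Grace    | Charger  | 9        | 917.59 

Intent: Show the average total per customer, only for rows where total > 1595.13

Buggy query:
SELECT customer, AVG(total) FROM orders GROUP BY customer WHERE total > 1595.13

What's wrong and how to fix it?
Bug: Row-level WHERE must come before GROUP BY in the clause order

Fix: Place WHERE between FROM and GROUP BY

Corrected query:
SELECT customer, AVG(total) FROM orders WHERE total > 1595.13 GROUP BY customer

Result:
customer | AVG(total)
---------+-----------
Eve      | 1760.44   
Grace    | 1722.81   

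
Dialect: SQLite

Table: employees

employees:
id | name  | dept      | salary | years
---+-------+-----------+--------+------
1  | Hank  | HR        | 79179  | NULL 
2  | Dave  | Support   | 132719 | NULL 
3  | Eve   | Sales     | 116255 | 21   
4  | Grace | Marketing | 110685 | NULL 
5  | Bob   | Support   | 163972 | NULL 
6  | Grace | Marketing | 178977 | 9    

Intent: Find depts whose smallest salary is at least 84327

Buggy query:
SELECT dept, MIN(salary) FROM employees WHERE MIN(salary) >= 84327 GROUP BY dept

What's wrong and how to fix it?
Bug: Aggregates like MIN are computed per group after WHERE runs

Fix: Use HAVING for the per-group MIN condition

Corrected query:
SELECT dept, MIN(salary) FROM employees GROUP BY dept HAVING MIN(salary) >= 84327

Result:
dept      | MIN(salary)
----------+------------
Marketing | 110685     
Sales     | 116255     
Support   | 132719     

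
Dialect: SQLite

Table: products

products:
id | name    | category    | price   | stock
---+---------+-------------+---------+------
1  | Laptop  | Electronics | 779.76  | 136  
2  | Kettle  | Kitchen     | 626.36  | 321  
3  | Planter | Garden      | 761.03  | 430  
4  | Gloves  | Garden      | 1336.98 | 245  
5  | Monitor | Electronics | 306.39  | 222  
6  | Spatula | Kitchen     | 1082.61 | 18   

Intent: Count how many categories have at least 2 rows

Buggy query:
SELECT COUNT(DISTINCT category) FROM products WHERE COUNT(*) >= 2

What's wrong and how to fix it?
Bug: COUNT(*) cannot appear in WHERE; the per-group count doesn't exist yet

Fix: Use a subquery that GROUPs and filters with HAVING, then count its rows

Corrected query:
SELECT COUNT(*) FROM (SELECT category FROM products GROUP BY category HAVING COUNT(*) >= 2)

Result:
COUNT(*)
--------
3       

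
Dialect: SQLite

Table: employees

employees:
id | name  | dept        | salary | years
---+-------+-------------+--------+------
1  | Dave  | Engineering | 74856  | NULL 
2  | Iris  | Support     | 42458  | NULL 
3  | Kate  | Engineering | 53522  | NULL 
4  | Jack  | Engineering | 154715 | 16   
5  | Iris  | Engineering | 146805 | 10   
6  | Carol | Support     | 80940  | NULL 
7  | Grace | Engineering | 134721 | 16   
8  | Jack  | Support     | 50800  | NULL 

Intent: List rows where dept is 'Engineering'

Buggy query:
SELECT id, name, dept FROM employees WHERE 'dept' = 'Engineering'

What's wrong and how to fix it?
Bug: 'dept' in single quotes is a string literal, not the column; the comparison is literal-vs-literal and never true

Fix: Remove the quotes around the column name (or use double quotes for an identifier)

Corrected query:
SELECT id, name, dept FROM employees WHERE dept = 'Engineering'

Result:
id | name  | dept       
---+-------+------------
1  | Dave  | Engineering
3  | Kate  | Engineering
4  | Jack  | Engineering
5  | Iris  | Engineering
7  | Grace | Engineering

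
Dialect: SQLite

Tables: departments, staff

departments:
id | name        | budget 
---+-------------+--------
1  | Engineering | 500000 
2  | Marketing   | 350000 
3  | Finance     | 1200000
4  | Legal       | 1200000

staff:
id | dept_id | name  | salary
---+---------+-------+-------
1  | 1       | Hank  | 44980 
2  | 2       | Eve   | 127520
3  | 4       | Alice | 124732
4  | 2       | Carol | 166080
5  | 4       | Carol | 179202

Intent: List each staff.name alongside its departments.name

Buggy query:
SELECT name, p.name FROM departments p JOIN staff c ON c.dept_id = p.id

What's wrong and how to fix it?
Bug: Both tables have a 'name' column; the unqualified reference is ambiguous

Fix: Prefix ambiguous columns with the table alias

Corrected query:
SELECT c.name, p.name FROM departments p JOIN staff c ON c.dept_id = p.id

Result:
name  | name       
------+------------
Hank  | Engineering
Eve   | Marketing  
Alice | Legal      
Carol | Marketing  
Carol | Legal      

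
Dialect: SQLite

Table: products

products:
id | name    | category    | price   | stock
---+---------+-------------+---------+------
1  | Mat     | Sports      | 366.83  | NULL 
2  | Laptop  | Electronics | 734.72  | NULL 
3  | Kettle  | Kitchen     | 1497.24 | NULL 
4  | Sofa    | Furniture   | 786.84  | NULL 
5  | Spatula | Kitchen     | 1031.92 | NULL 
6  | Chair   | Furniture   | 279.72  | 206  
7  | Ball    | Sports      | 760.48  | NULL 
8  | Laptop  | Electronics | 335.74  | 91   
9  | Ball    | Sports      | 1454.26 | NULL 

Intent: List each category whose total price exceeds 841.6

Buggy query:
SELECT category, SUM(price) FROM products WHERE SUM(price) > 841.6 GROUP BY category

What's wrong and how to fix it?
Bug: Aggregate functions cannot appear in a WHERE clause

Fix: Move the aggregate condition to a HAVING clause

Corrected query:
SELECT category, SUM(price) FROM products GROUP BY category HAVING SUM(price) > 841.6

Result:
category    | SUM(price)
------------+-----------
Electronics | 1070.46   
Furniture   | 1066.56   
Kitchen     | 2529.16   
Sports      | 2581.57   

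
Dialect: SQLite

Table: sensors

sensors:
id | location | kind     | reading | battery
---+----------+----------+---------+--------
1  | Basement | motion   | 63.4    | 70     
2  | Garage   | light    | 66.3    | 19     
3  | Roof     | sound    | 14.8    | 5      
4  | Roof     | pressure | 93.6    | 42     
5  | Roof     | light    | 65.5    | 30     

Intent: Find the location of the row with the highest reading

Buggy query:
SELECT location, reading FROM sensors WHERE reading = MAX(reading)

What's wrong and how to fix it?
Bug: MAX(reading) is an aggregate and cannot be used directly in WHERE

Fix: Wrap MAX in a scalar subquery so WHERE compares against a single value

Corrected query:
SELECT location, reading FROM sensors WHERE reading = (SELECT MAX(reading) FROM sensors)

Result:
location | reading
---------+--------
Roof     | 93.6   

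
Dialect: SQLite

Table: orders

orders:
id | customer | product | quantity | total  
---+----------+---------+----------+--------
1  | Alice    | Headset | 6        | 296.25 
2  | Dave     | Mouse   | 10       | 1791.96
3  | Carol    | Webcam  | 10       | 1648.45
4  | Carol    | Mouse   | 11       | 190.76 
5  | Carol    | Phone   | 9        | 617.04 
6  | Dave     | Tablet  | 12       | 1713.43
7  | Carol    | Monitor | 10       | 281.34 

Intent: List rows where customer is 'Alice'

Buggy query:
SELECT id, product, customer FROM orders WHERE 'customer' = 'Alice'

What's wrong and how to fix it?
Bug: 'customer' in single quotes is a string literal, not the column; the comparison is literal-vs-literal and never true

Fix: Reference the column as customer without single quotes

Corrected query:
SELECT id, product, customer FROM orders WHERE customer = 'Alice'

Result:
id | product | customer
---+---------+---------
1  | Headset | Alice   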